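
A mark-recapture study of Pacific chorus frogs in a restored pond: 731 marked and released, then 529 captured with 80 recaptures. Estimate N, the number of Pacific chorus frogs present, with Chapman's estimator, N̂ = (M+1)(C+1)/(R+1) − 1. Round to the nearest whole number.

N ≈ 4789

N̂ = (731+1)(529+1)/(80+1) − 1 = 732·530/81 − 1
= 387960/81 − 1 ≈ 4789.6 − 1 ≈ 4788.6 → 4789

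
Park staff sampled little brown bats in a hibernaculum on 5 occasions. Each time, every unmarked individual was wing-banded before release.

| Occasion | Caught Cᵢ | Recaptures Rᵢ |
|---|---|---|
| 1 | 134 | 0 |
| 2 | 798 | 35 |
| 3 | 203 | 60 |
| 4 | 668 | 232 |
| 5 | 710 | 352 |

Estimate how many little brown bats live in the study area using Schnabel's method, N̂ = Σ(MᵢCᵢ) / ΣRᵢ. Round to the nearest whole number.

Marked at large before each occasion: Mᵢ = Σⱼ<ᵢ (Cⱼ − Rⱼ) → M1=0, M2=134, M3=897, M4=1040, M5=1476
Σ MᵢCᵢ = 0·134 + 134·798 + 897·203 + 1040·668 + 1476·710 = 0 + 106932 + 182091 + 694720 + 1047960 = 2031703
Σ Rᵢ = 0 + 35 + 60 + 232 + 352 = 679
N̂ = 2031703 / 679 ≈ 2992.2 → 2992

N ≈ 2992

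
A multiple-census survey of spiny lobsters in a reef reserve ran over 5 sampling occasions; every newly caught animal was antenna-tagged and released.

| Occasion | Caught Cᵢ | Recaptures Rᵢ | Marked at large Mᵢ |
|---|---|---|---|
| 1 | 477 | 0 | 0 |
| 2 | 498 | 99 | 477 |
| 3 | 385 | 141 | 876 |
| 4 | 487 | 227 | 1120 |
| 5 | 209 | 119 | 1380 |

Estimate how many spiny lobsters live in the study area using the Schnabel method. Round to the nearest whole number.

Σ MᵢCᵢ = 0·477 + 477·498 + 876·385 + 1120·487 + 1380·209 = 0 + 237546 + 337260 + 545440 + 288420 = 1408666
Σ Rᵢ = 0 + 99 + 141 + 227 + 119 = 586
N̂ = 1408666 / 586 ≈ 2403.9 → 2404

N ≈ 2404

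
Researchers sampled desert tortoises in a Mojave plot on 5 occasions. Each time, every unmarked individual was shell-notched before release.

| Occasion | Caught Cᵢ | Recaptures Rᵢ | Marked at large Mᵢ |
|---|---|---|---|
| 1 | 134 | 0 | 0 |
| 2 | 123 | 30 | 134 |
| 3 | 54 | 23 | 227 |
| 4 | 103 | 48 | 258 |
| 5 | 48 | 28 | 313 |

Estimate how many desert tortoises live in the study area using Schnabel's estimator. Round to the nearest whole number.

Σ MᵢCᵢ = 0·134 + 134·123 + 227·54 + 258·103 + 313·48 = 0 + 16482 + 12258 + 26574 + 15024 = 70338
Σ Rᵢ = 0 + 30 + 23 + 48 + 28 = 129
N̂ = 70338 / 129 ≈ 545.3 → 545

N ≈ 545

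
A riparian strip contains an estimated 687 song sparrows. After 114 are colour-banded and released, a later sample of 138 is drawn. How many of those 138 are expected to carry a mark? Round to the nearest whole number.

expected recaptures ≈ 23

The marked fraction of the population is 114/687, so in a sample of 138 expect C·(M/N) marked.
E[R] = 114 × 138 / 687 = 15732 / 687 ≈ 22.9 → 23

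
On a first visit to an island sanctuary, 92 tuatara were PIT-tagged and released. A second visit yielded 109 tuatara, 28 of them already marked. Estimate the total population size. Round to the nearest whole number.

Lincoln-Petersen assumes M/N = R/C, so N = M·C / R.
N = (92 × 109) / 28 = 10028 / 28 ≈ 358.1 → 358

N ≈ 358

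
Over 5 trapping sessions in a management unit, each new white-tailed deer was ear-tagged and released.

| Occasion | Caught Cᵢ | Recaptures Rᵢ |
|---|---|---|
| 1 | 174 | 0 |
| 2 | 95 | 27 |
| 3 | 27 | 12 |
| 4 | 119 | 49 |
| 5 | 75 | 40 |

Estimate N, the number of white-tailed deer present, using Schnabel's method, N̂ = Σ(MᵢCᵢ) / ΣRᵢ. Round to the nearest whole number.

N ≈ 611

Marked at large before each occasion: Mᵢ = Σⱼ<ᵢ (Cⱼ − Rⱼ) → M1=0, M2=174, M3=242, M4=257, M5=327
Σ MᵢCᵢ = 0·174 + 174·95 + 242·27 + 257·119 + 327·75 = 0 + 16530 + 6534 + 30583 + 24525 = 78172
Σ Rᵢ = 0 + 27 + 12 + 49 + 40 = 128
N̂ = 78172 / 128 ≈ 610.7 → 611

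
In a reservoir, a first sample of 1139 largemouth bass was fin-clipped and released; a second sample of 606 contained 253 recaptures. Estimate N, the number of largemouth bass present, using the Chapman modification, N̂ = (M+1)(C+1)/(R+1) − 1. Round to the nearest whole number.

N̂ = (1139+1)(606+1)/(253+1) − 1 = 1140·607/254 − 1
= 691980/254 − 1 ≈ 2724.3 − 1 ≈ 2723.3 → 2723

N ≈ 2723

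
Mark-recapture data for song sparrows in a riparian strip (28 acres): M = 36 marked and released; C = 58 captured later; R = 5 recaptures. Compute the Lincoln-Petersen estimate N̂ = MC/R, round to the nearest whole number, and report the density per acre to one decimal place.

density ≈ 14.9 song sparrows per acre

N̂ = 36·58/5 = 2088/5 ≈ 417.6 → 418
Density = N̂ / area = 418 / 28 ≈ 14.93 → 14.9 per acre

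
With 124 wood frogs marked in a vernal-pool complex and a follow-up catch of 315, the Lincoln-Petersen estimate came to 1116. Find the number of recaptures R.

From N = M·C/R: R = M·C / N = 124·315 / 1116 = 39060 / 1116 = 35.

R = 35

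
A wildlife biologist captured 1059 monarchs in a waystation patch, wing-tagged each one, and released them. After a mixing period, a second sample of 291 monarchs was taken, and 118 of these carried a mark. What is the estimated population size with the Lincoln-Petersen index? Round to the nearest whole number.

The marked fraction in the recapture sample should equal the marked fraction in the population: 118/291 = 1059/N.
N = (1059 × 291) / 118 = 308169 / 118 ≈ 2611.6 → 2612

N ≈ 2612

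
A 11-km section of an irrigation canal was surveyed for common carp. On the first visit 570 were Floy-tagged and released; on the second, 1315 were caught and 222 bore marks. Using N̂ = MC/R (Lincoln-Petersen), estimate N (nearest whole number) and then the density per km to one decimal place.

density ≈ 306.9 common carp per km

N̂ = 570·1315/222 = 749550/222 ≈ 3376.4 → 3376
Density = N̂ / area = 3376 / 11 ≈ 306.91 → 306.9 per km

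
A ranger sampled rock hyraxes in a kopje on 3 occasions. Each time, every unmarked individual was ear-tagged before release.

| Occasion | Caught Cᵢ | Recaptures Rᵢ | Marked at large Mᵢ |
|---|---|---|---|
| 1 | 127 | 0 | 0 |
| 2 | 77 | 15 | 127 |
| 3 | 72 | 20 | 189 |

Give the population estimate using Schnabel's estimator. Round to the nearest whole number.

N ≈ 668

Σ MᵢCᵢ = 0·127 + 127·77 + 189·72 = 0 + 9779 + 13608 = 23387
Σ Rᵢ = 0 + 15 + 20 = 35
N̂ = 23387 / 35 ≈ 668.2 → 668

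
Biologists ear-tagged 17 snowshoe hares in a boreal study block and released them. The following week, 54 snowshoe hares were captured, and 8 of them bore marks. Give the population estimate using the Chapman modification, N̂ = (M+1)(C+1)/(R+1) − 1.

N̂ = (17+1)(54+1)/(8+1) − 1 = 18·55/9 − 1
= 990/9 − 1 = 110 − 1 = 109

N = 109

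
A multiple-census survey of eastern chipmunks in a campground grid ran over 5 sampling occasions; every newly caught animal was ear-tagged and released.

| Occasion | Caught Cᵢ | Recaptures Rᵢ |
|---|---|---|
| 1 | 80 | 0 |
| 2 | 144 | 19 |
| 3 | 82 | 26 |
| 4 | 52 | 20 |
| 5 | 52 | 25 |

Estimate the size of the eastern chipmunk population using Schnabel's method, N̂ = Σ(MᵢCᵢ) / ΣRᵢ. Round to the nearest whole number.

N ≈ 635

Marked at large before each occasion: Mᵢ = Σⱼ<ᵢ (Cⱼ − Rⱼ) → M1=0, M2=80, M3=205, M4=261, M5=293
Σ MᵢCᵢ = 0·80 + 80·144 + 205·82 + 261·52 + 293·52 = 0 + 11520 + 16810 + 13572 + 15236 = 57138
Σ Rᵢ = 0 + 19 + 26 + 20 + 25 = 90
N̂ = 57138 / 90 ≈ 634.9 → 635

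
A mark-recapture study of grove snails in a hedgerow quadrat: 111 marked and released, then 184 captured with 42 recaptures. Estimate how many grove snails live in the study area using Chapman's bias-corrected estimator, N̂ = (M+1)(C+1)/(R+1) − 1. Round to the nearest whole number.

N̂ = (111+1)(184+1)/(42+1) − 1 = 112·185/43 − 1
= 20720/43 − 1 ≈ 481.9 − 1 ≈ 480.9 → 481

N ≈ 481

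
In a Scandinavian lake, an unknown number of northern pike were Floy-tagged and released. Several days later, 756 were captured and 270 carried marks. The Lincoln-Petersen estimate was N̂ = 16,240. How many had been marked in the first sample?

From N = M·C/R: M = N·R / C = 16240·270 / 756 = 4384800 / 756 = 5800.

M = 5800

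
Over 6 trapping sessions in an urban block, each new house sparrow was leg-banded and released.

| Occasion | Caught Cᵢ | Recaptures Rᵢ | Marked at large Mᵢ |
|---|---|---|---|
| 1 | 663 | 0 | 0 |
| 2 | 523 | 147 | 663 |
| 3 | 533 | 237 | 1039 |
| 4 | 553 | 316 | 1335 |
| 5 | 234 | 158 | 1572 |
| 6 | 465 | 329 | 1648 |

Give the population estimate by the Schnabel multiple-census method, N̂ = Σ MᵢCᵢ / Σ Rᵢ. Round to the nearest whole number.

Σ MᵢCᵢ = 0·663 + 663·523 + 1039·533 + 1335·553 + 1572·234 + 1648·465 = 0 + 346749 + 553787 + 738255 + 367848 + 766320 = 2772959
Σ Rᵢ = 0 + 147 + 237 + 316 + 158 + 329 = 1187
N̂ = 2772959 / 1187 ≈ 2336.1 → 2336

N ≈ 2336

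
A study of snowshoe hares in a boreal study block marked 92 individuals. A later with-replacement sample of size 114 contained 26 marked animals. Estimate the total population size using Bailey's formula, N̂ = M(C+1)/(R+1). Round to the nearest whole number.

N̂ = 92·(114+1)/(26+1) = 92·115/27 = 10580/27 ≈ 391.9 → 392

N ≈ 392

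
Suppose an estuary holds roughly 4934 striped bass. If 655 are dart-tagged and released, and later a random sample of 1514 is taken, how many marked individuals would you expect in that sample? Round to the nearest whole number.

Expected recaptures E[R] = M·C / N.
E[R] = 655 × 1514 / 4934 = 991670 / 4934 ≈ 201.0 → 201

expected recaptures ≈ 201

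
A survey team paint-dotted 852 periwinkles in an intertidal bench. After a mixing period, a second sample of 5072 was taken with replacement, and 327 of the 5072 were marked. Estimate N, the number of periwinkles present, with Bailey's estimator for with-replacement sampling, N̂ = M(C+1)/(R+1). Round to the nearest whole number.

N̂ = 852·(5072+1)/(327+1) = 852·5073/328 = 4322196/328 ≈ 13177.4 → 13177

N ≈ 13,177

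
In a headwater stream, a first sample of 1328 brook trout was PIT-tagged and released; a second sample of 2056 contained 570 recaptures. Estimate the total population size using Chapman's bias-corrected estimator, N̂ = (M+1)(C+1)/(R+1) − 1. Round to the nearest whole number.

N̂ = (1328+1)(2056+1)/(570+1) − 1 = 1329·2057/571 − 1
= 2733753/571 − 1 ≈ 4787.7 − 1 ≈ 4786.7 → 4787

N ≈ 4787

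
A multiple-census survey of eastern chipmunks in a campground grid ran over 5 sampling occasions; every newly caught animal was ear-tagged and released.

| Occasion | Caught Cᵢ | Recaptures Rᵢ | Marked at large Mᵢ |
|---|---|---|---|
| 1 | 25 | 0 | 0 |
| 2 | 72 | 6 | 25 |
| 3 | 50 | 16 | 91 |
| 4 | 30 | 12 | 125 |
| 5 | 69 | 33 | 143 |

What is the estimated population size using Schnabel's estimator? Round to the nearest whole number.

Σ MᵢCᵢ = 0·25 + 25·72 + 91·50 + 125·30 + 143·69 = 0 + 1800 + 4550 + 3750 + 9867 = 19967
Σ Rᵢ = 0 + 6 + 16 + 12 + 33 = 67
N̂ = 19967 / 67 ≈ 298.0 → 298

N ≈ 298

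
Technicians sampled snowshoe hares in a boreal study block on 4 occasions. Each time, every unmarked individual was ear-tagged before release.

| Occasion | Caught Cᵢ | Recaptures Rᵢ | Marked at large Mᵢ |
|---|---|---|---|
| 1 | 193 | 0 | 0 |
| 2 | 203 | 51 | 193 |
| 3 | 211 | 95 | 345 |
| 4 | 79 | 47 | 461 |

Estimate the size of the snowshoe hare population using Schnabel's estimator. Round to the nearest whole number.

Σ MᵢCᵢ = 0·193 + 193·203 + 345·211 + 461·79 = 0 + 39179 + 72795 + 36419 = 148393
Σ Rᵢ = 0 + 51 + 95 + 47 = 193
N̂ = 148393 / 193 ≈ 768.9 → 769

N ≈ 769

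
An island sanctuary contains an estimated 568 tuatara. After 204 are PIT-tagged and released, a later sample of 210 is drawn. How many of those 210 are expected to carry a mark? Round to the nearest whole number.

Expected recaptures E[R] = M·C / N.
E[R] = 204 × 210 / 568 = 42840 / 568 ≈ 75.4 → 75

expected recaptures ≈ 75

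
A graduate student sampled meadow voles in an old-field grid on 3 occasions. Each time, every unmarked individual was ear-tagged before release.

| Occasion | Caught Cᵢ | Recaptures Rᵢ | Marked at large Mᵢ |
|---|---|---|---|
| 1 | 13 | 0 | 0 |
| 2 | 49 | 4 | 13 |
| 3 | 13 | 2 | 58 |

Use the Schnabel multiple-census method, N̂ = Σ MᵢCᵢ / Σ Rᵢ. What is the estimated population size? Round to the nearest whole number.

N ≈ 232

Σ MᵢCᵢ = 0·13 + 13·49 + 58·13 = 0 + 637 + 754 = 1391
Σ Rᵢ = 0 + 4 + 2 = 6
N̂ = 1391 / 6 ≈ 231.8 → 232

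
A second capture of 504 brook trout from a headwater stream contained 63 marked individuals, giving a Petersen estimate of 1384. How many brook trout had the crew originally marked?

From N = M·C/R: M = N·R / C = 1384·63 / 504 = 87192 / 504 = 173.

M = 173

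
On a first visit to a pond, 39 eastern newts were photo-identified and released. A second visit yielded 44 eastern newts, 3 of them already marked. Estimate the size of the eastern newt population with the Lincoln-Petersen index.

N = (39 × 44) / 3 = 1716 / 3 = 572

N = 572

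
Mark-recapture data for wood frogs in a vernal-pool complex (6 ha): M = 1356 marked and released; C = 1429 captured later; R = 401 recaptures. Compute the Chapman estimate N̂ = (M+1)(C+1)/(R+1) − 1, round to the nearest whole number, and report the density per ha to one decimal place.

density ≈ 804.3 wood frogs per ha

N̂ = 1357·1430/402 − 1 = 1940510/402 − 1 ≈ 4826.1 → 4826
Density = N̂ / area = 4826 / 6 ≈ 804.33 → 804.3 per ha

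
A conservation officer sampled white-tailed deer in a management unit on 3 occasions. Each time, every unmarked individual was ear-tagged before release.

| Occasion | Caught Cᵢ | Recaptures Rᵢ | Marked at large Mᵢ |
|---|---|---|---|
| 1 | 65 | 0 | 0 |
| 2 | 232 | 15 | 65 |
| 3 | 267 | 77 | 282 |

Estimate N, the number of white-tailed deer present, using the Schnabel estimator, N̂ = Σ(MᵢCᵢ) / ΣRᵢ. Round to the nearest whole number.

Σ MᵢCᵢ = 0·65 + 65·232 + 282·267 = 0 + 15080 + 75294 = 90374
Σ Rᵢ = 0 + 15 + 77 = 92
N̂ = 90374 / 92 ≈ 982.3 → 982

N ≈ 982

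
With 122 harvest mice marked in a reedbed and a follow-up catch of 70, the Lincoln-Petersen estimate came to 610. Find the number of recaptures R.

From N = M·C/R: R = M·C / N = 122·70 / 610 = 8540 / 610 = 14.

R = 14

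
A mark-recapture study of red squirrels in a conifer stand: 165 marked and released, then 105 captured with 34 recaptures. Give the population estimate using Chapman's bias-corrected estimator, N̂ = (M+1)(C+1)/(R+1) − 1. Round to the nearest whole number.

N ≈ 502

N̂ = (165+1)(105+1)/(34+1) − 1 = 166·106/35 − 1
= 17596/35 − 1 ≈ 502.7 − 1 ≈ 501.7 → 502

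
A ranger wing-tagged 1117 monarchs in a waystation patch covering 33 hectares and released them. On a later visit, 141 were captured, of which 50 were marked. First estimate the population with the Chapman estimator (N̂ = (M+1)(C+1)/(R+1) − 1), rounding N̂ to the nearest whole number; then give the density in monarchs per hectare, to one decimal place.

density ≈ 94.3 monarchs per hectare

N̂ = 1118·142/51 − 1 = 158756/51 − 1 ≈ 3111.9 → 3112
Density = N̂ / area = 3112 / 33 ≈ 94.30 → 94.3 per hectare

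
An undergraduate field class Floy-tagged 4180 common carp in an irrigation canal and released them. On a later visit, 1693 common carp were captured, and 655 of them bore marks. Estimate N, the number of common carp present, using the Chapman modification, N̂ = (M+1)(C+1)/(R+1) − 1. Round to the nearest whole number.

N ≈ 10,796

N̂ = (4180+1)(1693+1)/(655+1) − 1 = 4181·1694/656 − 1
= 7082614/656 − 1 ≈ 10796.7 − 1 ≈ 10795.7 → 10796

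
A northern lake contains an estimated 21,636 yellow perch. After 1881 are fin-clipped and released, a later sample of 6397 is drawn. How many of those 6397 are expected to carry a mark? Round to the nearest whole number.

expected recaptures ≈ 556

The marked fraction of the population is 1881/21636, so in a sample of 6397 expect C·(M/N) marked.
E[R] = 1881 × 6397 / 21636 = 12032757 / 21636 ≈ 556.1 → 556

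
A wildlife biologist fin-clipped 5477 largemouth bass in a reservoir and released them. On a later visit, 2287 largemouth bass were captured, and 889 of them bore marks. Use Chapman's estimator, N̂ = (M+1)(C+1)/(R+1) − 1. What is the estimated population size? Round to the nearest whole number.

N̂ = (5477+1)(2287+1)/(889+1) − 1 = 5478·2288/890 − 1
= 12533664/890 − 1 ≈ 14082.8 − 1 ≈ 14081.8 → 14082

N ≈ 14,082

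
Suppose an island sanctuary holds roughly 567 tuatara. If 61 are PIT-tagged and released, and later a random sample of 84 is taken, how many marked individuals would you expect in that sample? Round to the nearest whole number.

expected recaptures ≈ 9

The marked fraction of the population is 61/567, so in a sample of 84 expect C·(M/N) marked.
E[R] = 61 × 84 / 567 = 5124 / 567 ≈ 9.0 → 9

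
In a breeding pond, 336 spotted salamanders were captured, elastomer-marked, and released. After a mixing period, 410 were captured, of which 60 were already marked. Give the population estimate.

N = 2296

The marked fraction in the recapture sample should equal the marked fraction in the population: 60/410 = 336/N.
N = (336 × 410) / 60 = 137760 / 60 = 2296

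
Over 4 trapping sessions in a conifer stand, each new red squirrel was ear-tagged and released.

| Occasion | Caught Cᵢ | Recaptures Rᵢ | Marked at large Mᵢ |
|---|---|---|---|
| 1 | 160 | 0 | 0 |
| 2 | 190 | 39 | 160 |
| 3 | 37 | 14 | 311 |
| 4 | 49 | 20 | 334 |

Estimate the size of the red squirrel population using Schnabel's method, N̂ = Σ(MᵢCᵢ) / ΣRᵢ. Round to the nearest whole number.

N ≈ 798

Σ MᵢCᵢ = 0·160 + 160·190 + 311·37 + 334·49 = 0 + 30400 + 11507 + 16366 = 58273
Σ Rᵢ = 0 + 39 + 14 + 20 = 73
N̂ = 58273 / 73 ≈ 798.3 → 798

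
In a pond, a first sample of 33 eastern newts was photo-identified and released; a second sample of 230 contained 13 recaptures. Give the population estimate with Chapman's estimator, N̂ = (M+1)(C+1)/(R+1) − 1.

N̂ = (33+1)(230+1)/(13+1) − 1 = 34·231/14 − 1
= 7854/14 − 1 = 561 − 1 = 560

N = 560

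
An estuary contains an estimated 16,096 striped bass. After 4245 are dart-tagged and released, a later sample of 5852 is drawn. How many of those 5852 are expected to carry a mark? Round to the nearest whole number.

Expected recaptures E[R] = M·C / N.
E[R] = 4245 × 5852 / 16096 = 24841740 / 16096 ≈ 1543.3 → 1543

expected recaptures ≈ 1543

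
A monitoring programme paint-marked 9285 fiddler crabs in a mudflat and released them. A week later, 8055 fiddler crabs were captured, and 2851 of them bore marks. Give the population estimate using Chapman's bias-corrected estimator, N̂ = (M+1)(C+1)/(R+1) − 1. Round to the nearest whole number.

N̂ = (9285+1)(8055+1)/(2851+1) − 1 = 9286·8056/2852 − 1
= 74808016/2852 − 1 ≈ 26230.0 − 1 ≈ 26229.0 → 26229

N ≈ 26,229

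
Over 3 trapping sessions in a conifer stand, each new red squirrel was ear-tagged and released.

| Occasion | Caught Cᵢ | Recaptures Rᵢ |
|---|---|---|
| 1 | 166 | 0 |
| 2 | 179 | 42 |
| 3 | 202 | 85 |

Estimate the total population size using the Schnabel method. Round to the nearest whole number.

N ≈ 716

Marked at large before each occasion: Mᵢ = Σⱼ<ᵢ (Cⱼ − Rⱼ) → M1=0, M2=166, M3=303
Σ MᵢCᵢ = 0·166 + 166·179 + 303·202 = 0 + 29714 + 61206 = 90920
Σ Rᵢ = 0 + 42 + 85 = 127
N̂ = 90920 / 127 ≈ 715.9 → 716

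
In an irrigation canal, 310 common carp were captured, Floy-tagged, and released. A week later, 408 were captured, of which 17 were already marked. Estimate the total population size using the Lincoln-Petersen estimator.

N = 7440

The marked fraction in the recapture sample should equal the marked fraction in the population: 17/408 = 310/N.
N = (310 × 408) / 17 = 126480 / 17 = 7440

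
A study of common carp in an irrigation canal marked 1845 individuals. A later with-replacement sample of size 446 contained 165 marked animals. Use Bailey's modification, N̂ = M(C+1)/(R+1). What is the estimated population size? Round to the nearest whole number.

N̂ = 1845·(446+1)/(165+1) = 1845·447/166 = 824715/166 ≈ 4968.2 → 4968

N ≈ 4968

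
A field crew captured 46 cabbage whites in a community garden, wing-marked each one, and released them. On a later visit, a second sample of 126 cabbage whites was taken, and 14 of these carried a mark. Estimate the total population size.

N = (46 × 126) / 14 = 5796 / 14 = 414

N = 414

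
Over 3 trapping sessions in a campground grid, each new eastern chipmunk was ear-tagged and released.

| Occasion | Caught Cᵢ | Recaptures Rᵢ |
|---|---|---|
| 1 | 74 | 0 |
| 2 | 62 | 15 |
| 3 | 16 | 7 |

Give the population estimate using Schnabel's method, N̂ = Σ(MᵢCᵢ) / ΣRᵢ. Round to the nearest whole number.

N ≈ 297

Marked at large before each occasion: Mᵢ = Σⱼ<ᵢ (Cⱼ − Rⱼ) → M1=0, M2=74, M3=121
Σ MᵢCᵢ = 0·74 + 74·62 + 121·16 = 0 + 4588 + 1936 = 6524
Σ Rᵢ = 0 + 15 + 7 = 22
N̂ = 6524 / 22 ≈ 296.5 → 297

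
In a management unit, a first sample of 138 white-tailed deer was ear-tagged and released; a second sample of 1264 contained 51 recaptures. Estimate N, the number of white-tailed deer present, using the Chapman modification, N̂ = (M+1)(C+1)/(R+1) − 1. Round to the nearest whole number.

N ≈ 3380

N̂ = (138+1)(1264+1)/(51+1) − 1 = 139·1265/52 − 1
= 175835/52 − 1 ≈ 3381.4 − 1 ≈ 3380.4 → 3380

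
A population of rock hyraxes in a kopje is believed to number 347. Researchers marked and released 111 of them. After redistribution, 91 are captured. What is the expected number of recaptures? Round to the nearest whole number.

Expected recaptures E[R] = M·C / N.
E[R] = 111 × 91 / 347 = 10101 / 347 ≈ 29.1 → 29

expected recaptures ≈ 29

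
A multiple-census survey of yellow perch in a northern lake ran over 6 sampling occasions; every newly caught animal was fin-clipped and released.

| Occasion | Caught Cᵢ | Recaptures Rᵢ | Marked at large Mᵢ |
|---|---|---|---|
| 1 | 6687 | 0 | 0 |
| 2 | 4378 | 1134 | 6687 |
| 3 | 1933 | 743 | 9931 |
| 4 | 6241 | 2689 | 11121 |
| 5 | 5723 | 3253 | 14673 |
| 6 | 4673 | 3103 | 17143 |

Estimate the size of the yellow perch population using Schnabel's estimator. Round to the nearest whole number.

Σ MᵢCᵢ = 0·6687 + 6687·4378 + 9931·1933 + 11121·6241 + 14673·5723 + 17143·4673 = 0 + 29275686 + 19196623 + 69406161 + 83973579 + 80109239 = 281961288
Σ Rᵢ = 0 + 1134 + 743 + 2689 + 3253 + 3103 = 10922
N̂ = 281961288 / 10922 ≈ 25815.9 → 25816

N ≈ 25,816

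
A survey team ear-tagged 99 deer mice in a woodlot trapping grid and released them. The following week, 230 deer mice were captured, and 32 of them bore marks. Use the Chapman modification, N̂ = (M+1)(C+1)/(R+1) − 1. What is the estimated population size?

N = 699

N̂ = (99+1)(230+1)/(32+1) − 1 = 100·231/33 − 1
= 23100/33 − 1 = 700 − 1 = 699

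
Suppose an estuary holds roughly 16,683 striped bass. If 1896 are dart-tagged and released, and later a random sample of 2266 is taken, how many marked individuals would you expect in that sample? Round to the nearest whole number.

expected recaptures ≈ 258

Expected recaptures E[R] = M·C / N.
E[R] = 1896 × 2266 / 16683 = 4296336 / 16683 ≈ 257.5 → 258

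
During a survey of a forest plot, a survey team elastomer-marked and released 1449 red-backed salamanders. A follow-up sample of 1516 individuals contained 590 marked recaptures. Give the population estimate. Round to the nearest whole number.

N ≈ 3723

N = (1449 × 1516) / 590 = 2196684 / 590 ≈ 3723.2 → 3723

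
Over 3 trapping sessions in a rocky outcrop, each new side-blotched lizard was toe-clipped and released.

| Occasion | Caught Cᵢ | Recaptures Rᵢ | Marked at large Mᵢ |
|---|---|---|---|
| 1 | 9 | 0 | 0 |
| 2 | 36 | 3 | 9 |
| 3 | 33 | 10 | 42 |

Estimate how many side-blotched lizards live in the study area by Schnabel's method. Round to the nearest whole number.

Σ MᵢCᵢ = 0·9 + 9·36 + 42·33 = 0 + 324 + 1386 = 1710
Σ Rᵢ = 0 + 3 + 10 = 13
N̂ = 1710 / 13 ≈ 131.5 → 132

N ≈ 132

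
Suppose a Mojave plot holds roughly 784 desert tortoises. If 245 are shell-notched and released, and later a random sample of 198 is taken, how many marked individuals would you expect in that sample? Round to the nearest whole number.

expected recaptures ≈ 62

Expected recaptures E[R] = M·C / N.
E[R] = 245 × 198 / 784 = 48510 / 784 ≈ 61.9 → 62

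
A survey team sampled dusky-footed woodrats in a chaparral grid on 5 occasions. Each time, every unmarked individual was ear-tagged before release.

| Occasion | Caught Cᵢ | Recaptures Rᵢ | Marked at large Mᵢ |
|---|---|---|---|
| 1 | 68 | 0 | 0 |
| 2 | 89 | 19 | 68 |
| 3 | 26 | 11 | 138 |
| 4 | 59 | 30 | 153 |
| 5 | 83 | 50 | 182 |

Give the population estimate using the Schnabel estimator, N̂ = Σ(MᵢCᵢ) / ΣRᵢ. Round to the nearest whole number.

N ≈ 307

Σ MᵢCᵢ = 0·68 + 68·89 + 138·26 + 153·59 + 182·83 = 0 + 6052 + 3588 + 9027 + 15106 = 33773
Σ Rᵢ = 0 + 19 + 11 + 30 + 50 = 110
N̂ = 33773 / 110 ≈ 307.0 → 307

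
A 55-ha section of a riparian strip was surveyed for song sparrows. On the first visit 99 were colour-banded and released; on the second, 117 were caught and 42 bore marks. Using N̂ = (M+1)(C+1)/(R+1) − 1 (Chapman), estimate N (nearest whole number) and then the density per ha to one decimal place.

N̂ = 100·118/43 − 1 = 11800/43 − 1 ≈ 273.4 → 273
Density = N̂ / area = 273 / 55 ≈ 4.96 → 5.0 per ha

density ≈ 5.0 song sparrows per ha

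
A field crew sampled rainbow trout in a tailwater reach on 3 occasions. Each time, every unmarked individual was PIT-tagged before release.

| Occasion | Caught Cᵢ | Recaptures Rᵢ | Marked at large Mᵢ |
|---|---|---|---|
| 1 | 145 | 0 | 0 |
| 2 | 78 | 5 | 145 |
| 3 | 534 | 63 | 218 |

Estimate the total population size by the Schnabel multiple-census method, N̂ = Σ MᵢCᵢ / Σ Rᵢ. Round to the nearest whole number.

N ≈ 1878

Σ MᵢCᵢ = 0·145 + 145·78 + 218·534 = 0 + 11310 + 116412 = 127722
Σ Rᵢ = 0 + 5 + 63 = 68
N̂ = 127722 / 68 ≈ 1878.3 → 1878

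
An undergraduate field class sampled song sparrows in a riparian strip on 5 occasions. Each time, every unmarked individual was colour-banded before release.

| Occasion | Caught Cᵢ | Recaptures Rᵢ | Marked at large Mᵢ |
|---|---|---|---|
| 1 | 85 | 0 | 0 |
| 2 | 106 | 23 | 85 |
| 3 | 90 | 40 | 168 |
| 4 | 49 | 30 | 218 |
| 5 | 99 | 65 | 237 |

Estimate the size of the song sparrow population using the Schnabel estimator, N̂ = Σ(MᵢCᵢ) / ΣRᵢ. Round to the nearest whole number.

Σ MᵢCᵢ = 0·85 + 85·106 + 168·90 + 218·49 + 237·99 = 0 + 9010 + 15120 + 10682 + 23463 = 58275
Σ Rᵢ = 0 + 23 + 40 + 30 + 65 = 158
N̂ = 58275 / 158 ≈ 368.8 → 369

N ≈ 369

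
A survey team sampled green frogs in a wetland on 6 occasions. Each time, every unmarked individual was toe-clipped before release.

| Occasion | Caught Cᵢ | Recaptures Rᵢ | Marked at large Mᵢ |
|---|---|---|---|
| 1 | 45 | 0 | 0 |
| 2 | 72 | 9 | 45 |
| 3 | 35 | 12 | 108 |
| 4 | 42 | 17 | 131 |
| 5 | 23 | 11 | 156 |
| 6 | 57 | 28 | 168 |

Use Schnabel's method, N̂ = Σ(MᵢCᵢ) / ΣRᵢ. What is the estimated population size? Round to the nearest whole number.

N ≈ 334

Σ MᵢCᵢ = 0·45 + 45·72 + 108·35 + 131·42 + 156·23 + 168·57 = 0 + 3240 + 3780 + 5502 + 3588 + 9576 = 25686
Σ Rᵢ = 0 + 9 + 12 + 17 + 11 + 28 = 77
N̂ = 25686 / 77 ≈ 333.6 → 334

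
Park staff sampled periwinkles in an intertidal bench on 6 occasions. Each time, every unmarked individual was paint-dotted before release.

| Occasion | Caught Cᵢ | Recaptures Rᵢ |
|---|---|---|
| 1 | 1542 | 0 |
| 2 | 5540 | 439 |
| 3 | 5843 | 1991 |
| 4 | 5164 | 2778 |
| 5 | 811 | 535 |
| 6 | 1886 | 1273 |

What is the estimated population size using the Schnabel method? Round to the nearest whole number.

N ≈ 19,500

Marked at large before each occasion: Mᵢ = Σⱼ<ᵢ (Cⱼ − Rⱼ) → M1=0, M2=1542, M3=6643, M4=10495, M5=12881, M6=13157
Σ MᵢCᵢ = 0·1542 + 1542·5540 + 6643·5843 + 10495·5164 + 12881·811 + 13157·1886 = 0 + 8542680 + 38815049 + 54196180 + 10446491 + 24814102 = 136814502
Σ Rᵢ = 0 + 439 + 1991 + 2778 + 535 + 1273 = 7016
N̂ = 136814502 / 7016 ≈ 19500.4 → 19500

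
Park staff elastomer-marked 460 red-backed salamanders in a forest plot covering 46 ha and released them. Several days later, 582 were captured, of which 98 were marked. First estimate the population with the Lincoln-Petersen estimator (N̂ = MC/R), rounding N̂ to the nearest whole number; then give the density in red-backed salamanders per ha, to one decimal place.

N̂ = 460·582/98 = 267720/98 ≈ 2731.8 → 2732
Density = N̂ / area = 2732 / 46 ≈ 59.39 → 59.4 per ha

density ≈ 59.4 red-backed salamanders per ha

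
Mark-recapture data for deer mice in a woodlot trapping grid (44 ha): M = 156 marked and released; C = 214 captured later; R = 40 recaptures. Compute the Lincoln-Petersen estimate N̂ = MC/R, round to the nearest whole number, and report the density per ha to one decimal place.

density ≈ 19.0 deer mice per ha

N̂ = 156·214/40 = 33384/40 ≈ 834.6 → 835
Density = N̂ / area = 835 / 44 ≈ 18.98 → 19.0 per ha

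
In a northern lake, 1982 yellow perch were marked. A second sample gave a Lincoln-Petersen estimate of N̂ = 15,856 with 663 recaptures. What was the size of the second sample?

C = 5304

From N = M·C/R: C = N·R / M = 15856·663 / 1982 = 10512528 / 1982 = 5304.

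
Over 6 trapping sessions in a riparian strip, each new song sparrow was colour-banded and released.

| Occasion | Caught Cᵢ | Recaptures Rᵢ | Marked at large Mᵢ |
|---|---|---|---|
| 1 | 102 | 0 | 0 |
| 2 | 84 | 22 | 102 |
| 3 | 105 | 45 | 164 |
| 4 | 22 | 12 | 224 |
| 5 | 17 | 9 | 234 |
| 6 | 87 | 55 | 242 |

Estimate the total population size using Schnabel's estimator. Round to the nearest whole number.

Σ MᵢCᵢ = 0·102 + 102·84 + 164·105 + 224·22 + 234·17 + 242·87 = 0 + 8568 + 17220 + 4928 + 3978 + 21054 = 55748
Σ Rᵢ = 0 + 22 + 45 + 12 + 9 + 55 = 143
N̂ = 55748 / 143 ≈ 389.8 → 390

N ≈ 390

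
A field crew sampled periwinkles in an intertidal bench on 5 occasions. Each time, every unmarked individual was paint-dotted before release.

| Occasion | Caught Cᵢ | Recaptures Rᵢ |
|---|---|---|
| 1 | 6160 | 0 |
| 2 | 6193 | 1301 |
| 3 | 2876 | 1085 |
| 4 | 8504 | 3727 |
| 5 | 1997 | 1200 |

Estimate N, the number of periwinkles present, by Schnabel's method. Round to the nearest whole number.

N ≈ 29,309

Marked at large before each occasion: Mᵢ = Σⱼ<ᵢ (Cⱼ − Rⱼ) → M1=0, M2=6160, M3=11052, M4=12843, M5=17620
Σ MᵢCᵢ = 0·6160 + 6160·6193 + 11052·2876 + 12843·8504 + 17620·1997 = 0 + 38148880 + 31785552 + 109216872 + 35187140 = 214338444
Σ Rᵢ = 0 + 1301 + 1085 + 3727 + 1200 = 7313
N̂ = 214338444 / 7313 ≈ 29309.2 → 29309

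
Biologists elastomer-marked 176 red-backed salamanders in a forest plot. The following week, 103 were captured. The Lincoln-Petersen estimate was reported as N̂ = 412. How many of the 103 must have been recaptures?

From N = M·C/R: R = M·C / N = 176·103 / 412 = 18128 / 412 = 44.

R = 44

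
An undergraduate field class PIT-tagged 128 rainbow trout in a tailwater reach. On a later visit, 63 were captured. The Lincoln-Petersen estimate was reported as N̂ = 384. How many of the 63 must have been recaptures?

R = 21

From N = M·C/R: R = M·C / N = 128·63 / 384 = 8064 / 384 = 21.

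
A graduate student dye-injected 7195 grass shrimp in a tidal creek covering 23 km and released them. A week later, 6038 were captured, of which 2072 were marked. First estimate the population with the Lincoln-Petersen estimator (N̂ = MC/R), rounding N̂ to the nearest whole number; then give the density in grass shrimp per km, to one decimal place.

N̂ = 7195·6038/2072 = 43443410/2072 ≈ 20966.9 → 20967
Density = N̂ / area = 20967 / 23 ≈ 911.61 → 911.6 per km

density ≈ 911.6 grass shrimp per km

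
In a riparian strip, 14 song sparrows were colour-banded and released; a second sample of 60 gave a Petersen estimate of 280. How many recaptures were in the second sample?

From N = M·C/R: R = M·C / N = 14·60 / 280 = 840 / 280 = 3.

R = 3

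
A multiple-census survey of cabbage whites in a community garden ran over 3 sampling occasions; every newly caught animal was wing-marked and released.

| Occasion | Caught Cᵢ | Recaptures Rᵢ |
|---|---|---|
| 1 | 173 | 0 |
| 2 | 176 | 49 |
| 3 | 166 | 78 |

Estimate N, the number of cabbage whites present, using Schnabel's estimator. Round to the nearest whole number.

Marked at large before each occasion: Mᵢ = Σⱼ<ᵢ (Cⱼ − Rⱼ) → M1=0, M2=173, M3=300
Σ MᵢCᵢ = 0·173 + 173·176 + 300·166 = 0 + 30448 + 49800 = 80248
Σ Rᵢ = 0 + 49 + 78 = 127
N̂ = 80248 / 127 ≈ 631.9 → 632

N ≈ 632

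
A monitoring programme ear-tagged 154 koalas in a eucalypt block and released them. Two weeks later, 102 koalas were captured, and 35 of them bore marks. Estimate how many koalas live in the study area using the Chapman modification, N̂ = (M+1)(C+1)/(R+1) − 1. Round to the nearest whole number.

N̂ = (154+1)(102+1)/(35+1) − 1 = 155·103/36 − 1
= 15965/36 − 1 ≈ 443.47 − 1 ≈ 442.47 → 442

N ≈ 442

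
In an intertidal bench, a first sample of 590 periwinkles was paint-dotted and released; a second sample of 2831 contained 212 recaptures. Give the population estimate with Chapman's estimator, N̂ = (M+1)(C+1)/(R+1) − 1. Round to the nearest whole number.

N̂ = (590+1)(2831+1)/(212+1) − 1 = 591·2832/213 − 1
= 1673712/213 − 1 ≈ 7857.8 − 1 ≈ 7856.8 → 7857

N ≈ 7857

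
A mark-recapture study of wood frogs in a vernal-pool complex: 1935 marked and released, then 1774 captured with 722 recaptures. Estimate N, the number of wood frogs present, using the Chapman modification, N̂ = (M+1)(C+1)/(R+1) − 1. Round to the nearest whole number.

N̂ = (1935+1)(1774+1)/(722+1) − 1 = 1936·1775/723 − 1
= 3436400/723 − 1 ≈ 4753.0 − 1 ≈ 4752.0 → 4752

N ≈ 4752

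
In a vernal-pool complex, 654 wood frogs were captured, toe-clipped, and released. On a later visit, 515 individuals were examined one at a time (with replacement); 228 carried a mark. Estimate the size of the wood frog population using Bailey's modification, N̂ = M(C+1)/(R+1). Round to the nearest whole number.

N ≈ 1474

N̂ = 654·(515+1)/(228+1) = 654·516/229 = 337464/229 ≈ 1473.6 → 1474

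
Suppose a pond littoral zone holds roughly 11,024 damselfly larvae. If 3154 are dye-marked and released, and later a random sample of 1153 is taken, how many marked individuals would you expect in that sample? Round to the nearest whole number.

The marked fraction of the population is 3154/11024, so in a sample of 1153 expect C·(M/N) marked.
E[R] = 3154 × 1153 / 11024 = 3636562 / 11024 ≈ 329.9 → 330

expected recaptures ≈ 330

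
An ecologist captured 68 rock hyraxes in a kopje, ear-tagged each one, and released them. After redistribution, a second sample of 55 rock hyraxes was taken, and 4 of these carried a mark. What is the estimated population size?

N = 935

If marked individuals mix randomly, R/C ≈ M/N, giving N ≈ M·C/R.
N = (68 × 55) / 4 = 3740 / 4 = 935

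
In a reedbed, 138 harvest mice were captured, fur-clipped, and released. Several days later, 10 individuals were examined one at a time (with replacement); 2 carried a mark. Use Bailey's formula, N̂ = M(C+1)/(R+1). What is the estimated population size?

N = 506

N̂ = 138·(10+1)/(2+1) = 138·11/3 = 1518/3 = 506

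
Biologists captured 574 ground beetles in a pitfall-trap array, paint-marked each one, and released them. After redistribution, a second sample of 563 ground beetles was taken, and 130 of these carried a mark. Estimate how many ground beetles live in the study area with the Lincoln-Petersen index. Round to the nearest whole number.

Lincoln-Petersen assumes M/N = R/C, so N = M·C / R.
N = (574 × 563) / 130 = 323162 / 130 ≈ 2485.9 → 2486

N ≈ 2486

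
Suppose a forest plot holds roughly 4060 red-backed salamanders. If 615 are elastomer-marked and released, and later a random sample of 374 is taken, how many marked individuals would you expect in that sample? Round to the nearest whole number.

expected recaptures ≈ 57

The marked fraction of the population is 615/4060, so in a sample of 374 expect C·(M/N) marked.
E[R] = 615 × 374 / 4060 = 230010 / 4060 ≈ 56.7 → 57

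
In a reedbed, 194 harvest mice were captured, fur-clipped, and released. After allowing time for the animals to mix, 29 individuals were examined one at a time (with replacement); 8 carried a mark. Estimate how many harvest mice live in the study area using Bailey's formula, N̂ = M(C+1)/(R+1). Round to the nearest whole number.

N̂ = 194·(29+1)/(8+1) = 194·30/9 = 5820/9 ≈ 646.7 → 647

N ≈ 647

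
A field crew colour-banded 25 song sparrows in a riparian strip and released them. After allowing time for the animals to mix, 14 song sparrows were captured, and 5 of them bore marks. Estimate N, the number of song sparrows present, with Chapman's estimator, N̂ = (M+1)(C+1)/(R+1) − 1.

N = 64

N̂ = (25+1)(14+1)/(5+1) − 1 = 26·15/6 − 1
= 390/6 − 1 = 65 − 1 = 64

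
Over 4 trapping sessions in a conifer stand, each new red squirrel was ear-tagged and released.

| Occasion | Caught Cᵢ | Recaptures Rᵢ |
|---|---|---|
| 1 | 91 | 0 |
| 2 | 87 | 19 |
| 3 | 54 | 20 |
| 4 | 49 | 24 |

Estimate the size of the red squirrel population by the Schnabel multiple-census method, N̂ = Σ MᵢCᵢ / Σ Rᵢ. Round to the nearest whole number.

N ≈ 412

Marked at large before each occasion: Mᵢ = Σⱼ<ᵢ (Cⱼ − Rⱼ) → M1=0, M2=91, M3=159, M4=193
Σ MᵢCᵢ = 0·91 + 91·87 + 159·54 + 193·49 = 0 + 7917 + 8586 + 9457 = 25960
Σ Rᵢ = 0 + 19 + 20 + 24 = 63
N̂ = 25960 / 63 ≈ 412.1 → 412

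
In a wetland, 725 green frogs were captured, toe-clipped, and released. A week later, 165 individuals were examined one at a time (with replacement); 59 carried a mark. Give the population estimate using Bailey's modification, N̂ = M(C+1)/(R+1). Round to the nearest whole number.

N ≈ 2006

N̂ = 725·(165+1)/(59+1) = 725·166/60 = 120350/60 ≈ 2005.8 → 2006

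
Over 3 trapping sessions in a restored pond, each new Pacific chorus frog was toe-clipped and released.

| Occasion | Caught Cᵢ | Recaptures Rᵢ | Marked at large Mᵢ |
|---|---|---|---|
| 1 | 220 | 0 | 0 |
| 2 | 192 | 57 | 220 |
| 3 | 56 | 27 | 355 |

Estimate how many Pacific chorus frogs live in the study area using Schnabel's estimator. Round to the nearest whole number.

N ≈ 740

Σ MᵢCᵢ = 0·220 + 220·192 + 355·56 = 0 + 42240 + 19880 = 62120
Σ Rᵢ = 0 + 57 + 27 = 84
N̂ = 62120 / 84 ≈ 739.5 → 740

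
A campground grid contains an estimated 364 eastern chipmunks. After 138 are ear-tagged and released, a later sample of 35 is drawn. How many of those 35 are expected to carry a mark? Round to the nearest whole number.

Expected recaptures E[R] = M·C / N.
E[R] = 138 × 35 / 364 = 4830 / 364 ≈ 13.3 → 13

expected recaptures ≈ 13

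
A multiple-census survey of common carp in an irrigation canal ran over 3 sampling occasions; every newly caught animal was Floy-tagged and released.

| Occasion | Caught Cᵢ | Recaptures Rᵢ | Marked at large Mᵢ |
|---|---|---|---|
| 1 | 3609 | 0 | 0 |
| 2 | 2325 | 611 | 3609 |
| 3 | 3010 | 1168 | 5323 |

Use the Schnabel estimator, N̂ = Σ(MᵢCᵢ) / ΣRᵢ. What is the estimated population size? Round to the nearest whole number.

N ≈ 13,723

Σ MᵢCᵢ = 0·3609 + 3609·2325 + 5323·3010 = 0 + 8390925 + 16022230 = 24413155
Σ Rᵢ = 0 + 611 + 1168 = 1779
N̂ = 24413155 / 1779 ≈ 13723.0 → 13723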